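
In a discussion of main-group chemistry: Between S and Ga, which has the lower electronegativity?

Electronegativity increases across a period and decreases down a group, tracking effective nuclear charge and atomic size.
Here both period and group differ, so the two effects have to be weighed against each other.
S > Ga: both effects reinforce here, so S is clearly the higher of the two.
For reference (Pauling): S 2.58, Ga 1.81.
So Ga has the lower electronegativity (Ga < S).

Ga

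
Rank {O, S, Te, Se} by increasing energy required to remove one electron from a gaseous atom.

Te < Se < S < O

O is in period 2, group 16; S is in period 3, group 16; Se is in period 4, group 16; Te is in period 5, group 16.
First ionization energy rises across a period (greater Z_eff holds electrons more tightly) and falls down a group (valence electrons are farther from the nucleus).
All are in group 16, so first ionization energy increases up the group.
So from lowest to highest: Te < Se < S < O.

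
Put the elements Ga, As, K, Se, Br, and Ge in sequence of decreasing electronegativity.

Br, Se, As, Ge, Ga, K

Electronegativity increases across a period and decreases down a group, tracking effective nuclear charge and atomic size.
All lie in period 4, so electronegativity increases left to right.
So from highest to lowest: Br > Se > As > Ge > Ga > K.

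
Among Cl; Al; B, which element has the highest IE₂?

B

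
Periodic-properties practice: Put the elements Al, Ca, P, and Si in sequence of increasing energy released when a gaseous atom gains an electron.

Al is in period 3, group 13; Si is in period 3, group 14; P is in period 3, group 15; Ca is in period 4, group 2.
Adding an electron releases more energy for atoms nearer the top right (short of the noble gases).
Here both period and group differ, so the two effects have to be weighed against each other.
Al > Ca: relative to Ca, both the across-period and down-group shifts push Al's electron affinity up.
P > Al: both are in period 3; the period trend gives P the larger value.
Si > P: this pair runs against the simple trend — see the exception note.
Note the exception: Si has a higher electron affinity than P, contrary to the simple trend — adding an electron to P's half-filled 3p³ is unfavourable, so Si (3p²) has the more exothermic EA.
Approximate values (kJ/mol): Al 42, Si 134, P 72, Ca 2.
So from lowest to highest: Ca < Al < P < Si.

Ca < Al < P < Si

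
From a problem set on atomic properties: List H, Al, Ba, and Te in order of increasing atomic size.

H < Al < Te < Ba

H is in period 1, group 1; Al is in period 3, group 13; Te is in period 5, group 16; Ba is in period 6, group 2.
Atomic radius shrinks across a period as nuclear charge pulls the same shell inward, and grows down a group as new shells are added.
Neither a single period nor a single group — weigh both effects.
Al > H: the two effects oppose for this pair; the down-group effect wins (126 vs 32 pm).
Te > Al: period and group pull opposite ways; the down-group shift dominates (136 vs 126 pm).
Ba > Te: relative to Te, both the across-period and down-group shifts push Ba's atomic radius up.
Approximate values (pm): H 32, Al 126, Te 136, Ba 196.
So from smallest to largest: H < Al < Te < Ba.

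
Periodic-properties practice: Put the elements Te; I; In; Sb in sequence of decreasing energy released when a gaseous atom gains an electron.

In is in period 5, group 13; Sb is in period 5, group 15; Te is in period 5, group 16; I is in period 5, group 17.
EA tends to increase across a period and decrease down a group, though the pattern is less regular than for IE or radius.
All lie in period 5, so electron affinity increases left to right.
So from highest to lowest: I > Te > Sb > In.

I, Te, Sb, In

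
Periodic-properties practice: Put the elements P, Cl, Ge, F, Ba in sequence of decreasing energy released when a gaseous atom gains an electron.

Cl > F > Ge > P > Ba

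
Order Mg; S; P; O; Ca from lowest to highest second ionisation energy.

After 1 electron has been removed, what remains? Mg⁺ still has 1 valence electron; S⁺ still has 5 valence electrons; P⁺ still has 4 valence electrons; O⁺ still has 5 valence electrons; Ca⁺ still has 1 valence electron.
All are still removing valence electrons, so compare the +1 ions as you would atoms: IE_2 generally rises across a period (higher Z_eff) and falls down a group (larger shell), subject to the usual subshell exceptions.
Valence configurations: Mg⁺ [Ne]3s¹, S⁺ [Ne]3s²3p³, P⁺ [Ne]3s²3p², O⁺ [He]2s²2p³, Ca⁺ [Ar]4s¹.
Approximate IE_2 values (kJ/mol): Mg 1451, S 2252, P 1907, O 3388, Ca 1145.
Putting it together, IE_2: Ca < Mg < P < S < O.

Ca < Mg < P < S < O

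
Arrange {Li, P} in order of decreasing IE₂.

Li > P

The second ionization energy removes an electron from the +1 ion. For each element: Li⁺ is the bare [He] core; P⁺ still has 4 valence electrons.
Breaking into a closed-shell core is much more expensive than removing a leftover valence electron — Li has the largest IE_2 here.
Approximate IE_2 values (kJ/mol): Li 7298, P 1907.
So the second ionization energies run P < Li.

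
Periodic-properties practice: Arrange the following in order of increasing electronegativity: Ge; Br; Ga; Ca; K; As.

K < Ca < Ga < Ge < As < Br

K is in period 4, group 1; Ca is in period 4, group 2; Ga is in period 4, group 13; Ge is in period 4, group 14; As is in period 4, group 15; Br is in period 4, group 17.
Smaller atoms with higher effective nuclear charge are more electronegative.
All lie in period 4, so electronegativity increases left to right.
So from lowest to highest: K < Ca < Ga < Ge < As < Br.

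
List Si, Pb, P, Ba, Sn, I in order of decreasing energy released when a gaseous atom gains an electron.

I > Si > Sn > P > Pb > Ba

Si is in period 3, group 14; P is in period 3, group 15; Sn is in period 5, group 14; I is in period 5, group 17; Ba is in period 6, group 2; Pb is in period 6, group 14.
Electron affinity generally becomes more exothermic across a period toward the halogens and less exothermic down a group.
These span different periods and groups, so the two trends combine.
Pb > Ba: both are in period 6; the period trend gives Pb the larger value.
P > Pb: both effects reinforce here, so P is clearly the higher of the two.
Sn > P: this pair runs against the simple trend — see the exception note.
Si > Sn: they share group 14; the group trend gives Si the larger value.
I > Si: period and group pull opposite ways; the across-period shift dominates (295 vs 134 kJ/mol).
Note the exception: Sn has a higher electron affinity than P, contrary to the simple trend — adding an electron to P's half-filled np³ subshell costs electron-pairing energy.
Note the exception: Si has a higher electron affinity than P, contrary to the simple trend — adding an electron to P's half-filled 3p³ is unfavourable, so Si (3p²) has the more exothermic EA.
Approximate values (kJ/mol): Si 134, P 72, Sn 107, I 295, Ba 14, Pb 35.
So from highest to lowest: I > Si > Sn > P > Pb > Ba.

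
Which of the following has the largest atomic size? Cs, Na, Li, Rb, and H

H is in period 1, group 1; Li is in period 2, group 1; Na is in period 3, group 1; Rb is in period 5, group 1; Cs is in period 6, group 1.
Atomic radius shrinks across a period as nuclear charge pulls the same shell inward, and grows down a group as new shells are added.
All are in group 1, so atomic radius increases down the group.
The largest atomic size among these belongs to Cs.

Cs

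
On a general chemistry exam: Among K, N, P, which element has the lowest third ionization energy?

P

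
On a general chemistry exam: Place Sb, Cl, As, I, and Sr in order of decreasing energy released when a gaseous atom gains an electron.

Cl is in period 3, group 17; As is in period 4, group 15; Sr is in period 5, group 2; Sb is in period 5, group 15; I is in period 5, group 17.
Atoms with high Z_eff and room in the valence shell (especially the halogens) have the most exothermic electron affinities.
Here both period and group differ, so the two effects have to be weighed against each other.
As > Sr: relative to Sr, both the across-period and down-group shifts push As's electron affinity up.
Sb > As: this pair runs against the simple trend — see the exception note.
I > Sb: I lies to the right of Sb in period 5, so the across-period effect alone puts I higher.
Cl > I: they share group 17; the group trend gives Cl the larger value.
Note the exception: Sb has a higher electron affinity than As, contrary to the simple trend — both are half-filled np³, but the pairing/repulsion penalty for the added electron shrinks as the p orbitals become larger and more diffuse down the group, and for Sb that outweighs the weaker nuclear attraction.
Approximate values (kJ/mol): Cl 349, As 78, Sr 5, Sb 103, I 295.
So from highest to lowest: Cl > I > Sb > As > Sr.

Cl > I > Sb > As > Sr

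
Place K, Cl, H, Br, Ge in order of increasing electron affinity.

H is in period 1, group 1; Cl is in period 3, group 17; K is in period 4, group 1; Ge is in period 4, group 14; Br is in period 4, group 17.
Electron affinity generally becomes more exothermic across a period toward the halogens and less exothermic down a group.
These span different periods and groups, so the two trends combine.
H > K: they share group 1; the group trend gives H the larger value.
Ge > H: period and group pull opposite ways; the across-period shift dominates (119 vs 73 kJ/mol).
Br > Ge: Br lies to the right of Ge in period 4, so the across-period effect alone puts Br higher.
Cl > Br: Cl sits above Br in group 17, so the down-group effect alone puts Cl higher.
Approximate values (kJ/mol): H 73, Cl 349, K 48, Ge 119, Br 325.
So from lowest to highest: K < H < Ge < Br < Cl.

K, H, Ge, Br, Cl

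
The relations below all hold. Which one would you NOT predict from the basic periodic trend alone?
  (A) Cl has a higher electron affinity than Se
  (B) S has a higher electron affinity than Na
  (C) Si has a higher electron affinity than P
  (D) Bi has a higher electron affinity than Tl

(C)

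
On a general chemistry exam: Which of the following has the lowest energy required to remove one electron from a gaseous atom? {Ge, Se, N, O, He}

Ge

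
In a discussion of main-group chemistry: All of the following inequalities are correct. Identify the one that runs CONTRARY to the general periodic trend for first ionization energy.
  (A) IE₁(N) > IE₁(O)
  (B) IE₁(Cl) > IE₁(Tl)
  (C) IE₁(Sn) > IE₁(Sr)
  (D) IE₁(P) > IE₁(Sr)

(A)

The general trend: first ionization energy increases across a period and decreases down a group.
(A) N (period 2, group 15) vs O (period 2, group 16): the stated order contradicts the simple trend.
(B) Cl (period 3, group 17) vs Tl (period 6, group 13): the stated order agrees with the simple trend.
(C) Sn (period 5, group 14) vs Sr (period 5, group 2): the stated order agrees with the simple trend.
(D) P (period 3, group 15) vs Sr (period 5, group 2): the stated order agrees with the simple trend.
The exception is (A): pairing an electron in O's 2p⁴ costs repulsion energy, so O ionizes more easily than half-filled N (2p³).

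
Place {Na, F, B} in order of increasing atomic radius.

F < B < Na

B is in period 2, group 13; F is in period 2, group 17; Na is in period 3, group 1.
Atomic radius shrinks across a period as nuclear charge pulls the same shell inward, and grows down a group as new shells are added.
These span different periods and groups, so the two trends combine.
B > F: both are in period 2; the period trend gives B the larger value.
Na > B: both effects reinforce here, so Na is clearly the larger of the two.
Approximate values (pm): B 85, F 64, Na 155.
So from smallest to largest: F < B < Na.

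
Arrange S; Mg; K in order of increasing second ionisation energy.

The second ionization energy removes an electron from the +1 ion. For each element: S⁺ still has 5 valence electrons; Mg⁺ still has 1 valence electron; K⁺ is the bare [Ar] core.
Breaking into a closed-shell core is much more expensive than removing a leftover valence electron — K has the largest IE_2 here.
Valence configurations: S⁺ [Ne]3s²3p³, Mg⁺ [Ne]3s¹.
Tabulated IE_2 (kJ/mol): S 2252, Mg 1451, K 3052.
Putting it together, IE_2: Mg < S < K.

Mg < S < K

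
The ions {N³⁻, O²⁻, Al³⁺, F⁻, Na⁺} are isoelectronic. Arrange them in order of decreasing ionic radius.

All of these have 10 electrons, so size is governed by nuclear charge alone: the more protons, the stronger the pull on the same electron cloud, and the smaller the ion.
Nuclear charges: Al³⁺ (Z=13), Na⁺ (Z=11), F⁻ (Z=9), O²⁻ (Z=8), N³⁻ (Z=7).
Largest to smallest: N³⁻ > O²⁻ > F⁻ > Na⁺ > Al³⁺.

N³⁻ > O²⁻ > F⁻ > Na⁺ > Al³⁺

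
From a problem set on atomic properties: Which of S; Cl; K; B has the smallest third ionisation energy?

S

Consider each +2 ion: S²⁺ still has 4 valence electrons; Cl²⁺ still has 5 valence electrons; K²⁺ is already 1 electron into the core; B²⁺ still has 1 valence electron.
Breaking into a closed-shell core is much more expensive than removing a leftover valence electron — K has the largest IE_3 here.
Valence configurations: S²⁺ [Ne]3s²3p², Cl²⁺ [Ne]3s²3p³, B²⁺ [He]2s¹.
Approximate IE_3 values (kJ/mol): S 3357, Cl 3822, K 4420, B 3660.
Hence IE_3: S < B < Cl < K.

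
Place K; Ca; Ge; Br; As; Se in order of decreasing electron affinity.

Br, Se, Ge, As, K, Ca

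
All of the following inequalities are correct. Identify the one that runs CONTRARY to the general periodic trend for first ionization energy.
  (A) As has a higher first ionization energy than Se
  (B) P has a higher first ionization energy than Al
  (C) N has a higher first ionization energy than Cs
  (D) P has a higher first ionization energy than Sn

(A)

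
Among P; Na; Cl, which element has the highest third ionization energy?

Consider each +2 ion: P²⁺ still has 3 valence electrons; Na²⁺ is already 1 electron into the core; Cl²⁺ still has 5 valence electrons.
Pulling an electron out of a noble-gas core costs far more than removing a remaining valence electron, so Na sits at the high end of IE_3.
Valence configurations: P²⁺ [Ne]3s²3p¹, Cl²⁺ [Ne]3s²3p³.
The numbers (kJ/mol): P 2914, Na 6910, Cl 3822.
So the third ionization energies run P < Cl < Na.

Na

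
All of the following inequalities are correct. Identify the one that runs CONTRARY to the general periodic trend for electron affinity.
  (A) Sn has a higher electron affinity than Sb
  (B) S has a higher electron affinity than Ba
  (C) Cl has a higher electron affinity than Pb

The general trend: electron affinity increases across a period and decreases down a group.
(A) Sn (period 5, group 14) vs Sb (period 5, group 15): the stated order contradicts the simple trend.
(B) S (period 3, group 16) vs Ba (period 6, group 2): the stated order agrees with the simple trend.
(C) Cl (period 3, group 17) vs Pb (period 6, group 14): the stated order agrees with the simple trend.
The exception is (A): adding an electron to Sb's half-filled 5p³ is unfavourable, so Sn has the more exothermic EA.

(A)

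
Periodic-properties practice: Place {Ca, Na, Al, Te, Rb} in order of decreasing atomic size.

Rb > Ca > Na > Te > Al

Na is in period 3, group 1; Al is in period 3, group 13; Ca is in period 4, group 2; Rb is in period 5, group 1; Te is in period 5, group 16.
Radius decreases left→right (rising Z_eff, same n) and increases top→bottom (higher n).
These span different periods and groups, so the two trends combine.
Te > Al: period and group pull opposite ways; the down-group shift dominates (136 vs 126 pm).
Na > Te: the two effects oppose for this pair; the across-period effect wins (155 vs 136 pm).
Ca > Na: the two effects oppose for this pair; the down-group effect wins (171 vs 155 pm).
Rb > Ca: both effects reinforce here, so Rb is clearly the larger of the two.
For reference (pm): Na 155, Al 126, Ca 171, Rb 210, Te 136.
So from largest to smallest: Rb > Ca > Na > Te > Al.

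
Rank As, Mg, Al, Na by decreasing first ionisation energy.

As, Mg, Al, Na

Na is in period 3, group 1; Mg is in period 3, group 2; Al is in period 3, group 13; As is in period 4, group 15.
Across a period the outer electron is held more tightly (higher IE₁); down a group it sits in a higher shell, more shielded, and comes off more easily.
Here both period and group differ, so the two effects have to be weighed against each other.
Al > Na: Al lies to the right of Na in period 3, so the across-period effect alone puts Al higher.
Mg > Al: this pair runs against the simple trend — see the exception note.
As > Mg: the two effects oppose for this pair; the across-period effect wins (947 vs 738 kJ/mol).
Note the exception: Mg has a higher first ionization energy than Al, contrary to the simple trend — Al's single 3p electron is easier to remove than one from Mg's filled 3s².
Approximate values (kJ/mol): Na 496, Mg 738, Al 578, As 947.
So from highest to lowest: As > Mg > Al > Na.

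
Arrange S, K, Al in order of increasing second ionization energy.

Al, S, K

Consider each +1 ion: S⁺ still has 5 valence electrons; K⁺ is the bare [Ar] core; Al⁺ still has 2 valence electrons.
Breaking into a closed-shell core is much more expensive than removing a leftover valence electron — K has the largest IE_2 here.
Valence configurations: S⁺ [Ne]3s²3p³, Al⁺ [Ne]3s².
Approximate IE_2 values (kJ/mol): S 2252, K 3052, Al 1817.
Overall IE_2 order: Al < S < K.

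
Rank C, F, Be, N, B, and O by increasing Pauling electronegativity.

Be < B < C < N < O < F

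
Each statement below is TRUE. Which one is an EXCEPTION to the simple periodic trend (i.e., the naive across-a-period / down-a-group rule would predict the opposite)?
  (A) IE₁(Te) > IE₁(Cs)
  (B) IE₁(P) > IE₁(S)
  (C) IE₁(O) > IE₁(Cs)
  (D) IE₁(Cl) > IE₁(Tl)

(B)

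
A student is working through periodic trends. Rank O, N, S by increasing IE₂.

S < N < O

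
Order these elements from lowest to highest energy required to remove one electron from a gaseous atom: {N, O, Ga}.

Ga, O, N

N is in period 2, group 15; O is in period 2, group 16; Ga is in period 4, group 13.
Removing the outermost electron gets harder across a period and easier down a group.
Neither a single period nor a single group — weigh both effects.
O > Ga: relative to Ga, both the across-period and down-group shifts push O's first ionization energy up.
N > O: this pair runs against the simple trend — see the exception note.
Note the exception: N has a higher first ionization energy than O, contrary to the simple trend — pairing an electron in O's 2p⁴ costs repulsion energy, so O ionizes more easily than half-filled N (2p³).
Approximate values (kJ/mol): N 1402, O 1314, Ga 579.
So from lowest to highest: Ga < O < N.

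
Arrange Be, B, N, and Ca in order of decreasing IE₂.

IE_2 is the cost of taking one more electron from the +1 cation: Be⁺ still has 1 valence electron; B⁺ still has 2 valence electrons; N⁺ still has 4 valence electrons; Ca⁺ still has 1 valence electron.
All are still removing valence electrons, so compare the +1 ions as you would atoms: IE_2 generally rises across a period (higher Z_eff) and falls down a group (larger shell), subject to the usual subshell exceptions.
Valence configurations: Be⁺ [He]2s¹, B⁺ [He]2s², N⁺ [He]2s²2p², Ca⁺ [Ar]4s¹.
Approximate IE_2 values (kJ/mol): Be 1757, B 2427, N 2856, Ca 1145.
Putting it together, IE_2: Ca < Be < B < N.

N > B > Be > Ca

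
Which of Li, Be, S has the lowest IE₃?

S

IE_3 is the cost of taking one more electron from the +2 cation: Li²⁺ is already 1 electron into the core; Be²⁺ is the bare [He] core; S²⁺ still has 4 valence electrons.
Breaking into a closed-shell core is much more expensive than removing a leftover valence electron — Li and Be have the largest IE_3 here.
Tabulated IE_3 (kJ/mol): Li 11815, Be 14849, S 3357.
So the third ionization energies run S < Li < Be.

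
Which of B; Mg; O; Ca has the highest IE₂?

Consider each +1 ion: B⁺ still has 2 valence electrons; Mg⁺ still has 1 valence electron; O⁺ still has 5 valence electrons; Ca⁺ still has 1 valence electron.
All are still removing valence electrons, so compare the +1 ions as you would atoms: IE_2 generally rises across a period (higher Z_eff) and falls down a group (larger shell), subject to the usual subshell exceptions.
Valence configurations: B⁺ [He]2s², Mg⁺ [Ne]3s¹, O⁺ [He]2s²2p³, Ca⁺ [Ar]4s¹.
Tabulated IE_2 (kJ/mol): B 2427, Mg 1451, O 3388, Ca 1145.
Overall IE_2 order: Ca < Mg < B < O.

O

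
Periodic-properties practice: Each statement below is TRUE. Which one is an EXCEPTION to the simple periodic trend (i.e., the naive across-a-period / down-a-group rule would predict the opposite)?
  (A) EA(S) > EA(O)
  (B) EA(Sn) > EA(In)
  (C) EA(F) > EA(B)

(A)

The general trend: electron affinity increases across a period and decreases down a group.
(A) S (period 3, group 16) vs O (period 2, group 16): the stated order contradicts the simple trend.
(B) Sn (period 5, group 14) vs In (period 5, group 13): the stated order agrees with the simple trend.
(C) F (period 2, group 17) vs B (period 2, group 13): the stated order agrees with the simple trend.
The exception is (A): the compact 2p subshell of O repels the added electron more than S's larger 3p does.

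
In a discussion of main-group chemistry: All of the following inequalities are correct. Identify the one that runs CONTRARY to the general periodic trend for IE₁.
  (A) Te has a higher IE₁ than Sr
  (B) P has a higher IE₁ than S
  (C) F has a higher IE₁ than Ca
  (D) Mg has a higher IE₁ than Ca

(B)

The general trend: IE₁ increases across a period and decreases down a group.
(A) Te (period 5, group 16) vs Sr (period 5, group 2): the stated order agrees with the simple trend.
(B) P (period 3, group 15) vs S (period 3, group 16): the stated order contradicts the simple trend.
(C) F (period 2, group 17) vs Ca (period 4, group 2): the stated order agrees with the simple trend.
(D) Mg (period 3, group 2) vs Ca (period 4, group 2): the stated order agrees with the simple trend.
The exception is (B): S (3p⁴) ionizes more easily than half-filled P (3p³) because the paired 3p electron in S is pushed out by e⁻–e⁻ repulsion.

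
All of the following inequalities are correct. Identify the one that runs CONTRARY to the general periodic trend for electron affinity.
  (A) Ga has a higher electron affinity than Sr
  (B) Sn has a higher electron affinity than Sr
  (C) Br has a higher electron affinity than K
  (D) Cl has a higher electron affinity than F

(D)

The general trend: electron affinity increases across a period and decreases down a group.
(A) Ga (period 4, group 13) vs Sr (period 5, group 2): the stated order agrees with the simple trend.
(B) Sn (period 5, group 14) vs Sr (period 5, group 2): the stated order agrees with the simple trend.
(C) Br (period 4, group 17) vs K (period 4, group 1): the stated order agrees with the simple trend.
(D) Cl (period 3, group 17) vs F (period 2, group 17): the stated order contradicts the simple trend.
The exception is (D): F's small 2p subshell makes the incoming electron feel strong e⁻–e⁻ repulsion, so Cl actually releases more energy on gaining an electron.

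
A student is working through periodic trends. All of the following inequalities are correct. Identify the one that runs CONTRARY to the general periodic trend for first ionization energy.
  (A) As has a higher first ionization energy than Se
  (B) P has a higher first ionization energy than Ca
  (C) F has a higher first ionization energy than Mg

(A)

The general trend: first ionization energy increases across a period and decreases down a group.
(A) As (period 4, group 15) vs Se (period 4, group 16): the stated order contradicts the simple trend.
(B) P (period 3, group 15) vs Ca (period 4, group 2): the stated order agrees with the simple trend.
(C) F (period 2, group 17) vs Mg (period 3, group 2): the stated order agrees with the simple trend.
The exception is (A): Se (4p⁴) ionizes more easily than half-filled As (4p³).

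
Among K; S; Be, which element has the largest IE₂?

K

IE_2 is the cost of taking one more electron from the +1 cation: K⁺ is the bare [Ar] core; S⁺ still has 5 valence electrons; Be⁺ still has 1 valence electron.
Pulling an electron out of a noble-gas core costs far more than removing a remaining valence electron, so K sits at the high end of IE_2.
Valence configurations: S⁺ [Ne]3s²3p³, Be⁺ [He]2s¹.
Tabulated IE_2 (kJ/mol): K 3052, S 2252, Be 1757.
So the second ionization energies run Be < S < K.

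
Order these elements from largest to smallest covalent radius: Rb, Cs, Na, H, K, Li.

H is in period 1, group 1; Li is in period 2, group 1; Na is in period 3, group 1; K is in period 4, group 1; Rb is in period 5, group 1; Cs is in period 6, group 1.
Radius decreases left→right (rising Z_eff, same n) and increases top→bottom (higher n).
All are in group 1, so atomic radius increases down the group.
So from largest to smallest: Cs > Rb > K > Na > Li > H.

Cs > Rb > K > Na > Li > H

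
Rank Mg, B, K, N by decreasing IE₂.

IE_2 is the cost of taking one more electron from the +1 cation: Mg⁺ still has 1 valence electron; B⁺ still has 2 valence electrons; K⁺ is the bare [Ar] core; N⁺ still has 4 valence electrons.
Pulling an electron out of a noble-gas core costs far more than removing a remaining valence electron, so K sits at the high end of IE_2.
Valence configurations: Mg⁺ [Ne]3s¹, B⁺ [He]2s², N⁺ [He]2s²2p².
Approximate IE_2 values (kJ/mol): Mg 1451, B 2427, K 3052, N 2856.
Overall IE_2 order: Mg < B < N < K.

K, N, B, Mg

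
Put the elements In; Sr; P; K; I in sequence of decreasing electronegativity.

I > P > In > Sr > K

P is in period 3, group 15; K is in period 4, group 1; Sr is in period 5, group 2; In is in period 5, group 13; I is in period 5, group 17.
Smaller atoms with higher effective nuclear charge are more electronegative.
These span different periods and groups, so the two trends combine.
Sr > K: the two effects oppose for this pair; the across-period effect wins (0.95 vs 0.82).
In > Sr: In lies to the right of Sr in period 5, so the across-period effect alone puts In higher.
P > In: relative to In, both the across-period and down-group shifts push P's electronegativity up.
I > P: the two effects oppose for this pair; the across-period effect wins (2.66 vs 2.19).
Approximate values (Pauling): P 2.19, K 0.82, Sr 0.95, In 1.78, I 2.66.
So from highest to lowest: I > P > In > Sr > K.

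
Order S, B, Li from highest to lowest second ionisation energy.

Li > B > S

IE_2 is the cost of taking one more electron from the +1 cation: S⁺ still has 5 valence electrons; B⁺ still has 2 valence electrons; Li⁺ is the bare [He] core.
Pulling an electron out of a noble-gas core costs far more than removing a remaining valence electron, so Li sits at the high end of IE_2.
Valence configurations: S⁺ [Ne]3s²3p³, B⁺ [He]2s².
Approximate IE_2 values (kJ/mol): S 2252, B 2427, Li 7298.
Putting it together, IE_2: S < B < Li.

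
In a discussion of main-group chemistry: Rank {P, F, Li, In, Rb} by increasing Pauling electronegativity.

Rb < Li < In < P < F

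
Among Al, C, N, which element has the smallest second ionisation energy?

Al

IE_2 is the cost of taking one more electron from the +1 cation: Al⁺ still has 2 valence electrons; C⁺ still has 3 valence electrons; N⁺ still has 4 valence electrons.
All are still removing valence electrons, so compare the +1 ions as you would atoms: IE_2 generally rises across a period (higher Z_eff) and falls down a group (larger shell), subject to the usual subshell exceptions.
Valence configurations: Al⁺ [Ne]3s², C⁺ [He]2s²2p¹, N⁺ [He]2s²2p².
Approximate IE_2 values (kJ/mol): Al 1817, C 2353, N 2856.
Hence IE_2: Al < C < N.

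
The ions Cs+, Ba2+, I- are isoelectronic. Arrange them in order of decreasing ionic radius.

I- > Cs+ > Ba2+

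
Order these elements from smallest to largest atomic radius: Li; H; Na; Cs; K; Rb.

H, Li, Na, K, Rb, Cs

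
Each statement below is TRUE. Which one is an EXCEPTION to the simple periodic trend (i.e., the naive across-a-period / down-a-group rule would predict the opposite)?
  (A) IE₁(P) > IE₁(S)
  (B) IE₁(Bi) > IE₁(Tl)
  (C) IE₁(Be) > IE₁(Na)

(A)

The general trend: first ionisation energy increases across a period and decreases down a group.
(A) P (period 3, group 15) vs S (period 3, group 16): the stated order contradicts the simple trend.
(B) Bi (period 6, group 15) vs Tl (period 6, group 13): the stated order agrees with the simple trend.
(C) Be (period 2, group 2) vs Na (period 3, group 1): the stated order agrees with the simple trend.
The exception is (A): S (3p⁴) ionizes more easily than half-filled P (3p³) because the paired 3p electron in S is pushed out by e⁻–e⁻ repulsion.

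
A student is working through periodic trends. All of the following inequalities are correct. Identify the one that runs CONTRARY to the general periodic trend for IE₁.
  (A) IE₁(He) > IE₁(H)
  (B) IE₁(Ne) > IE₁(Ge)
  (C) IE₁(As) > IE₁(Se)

(C)

The general trend: IE₁ increases across a period and decreases down a group.
(A) He (period 1, group 18) vs H (period 1, group 1): the stated order agrees with the simple trend.
(B) Ne (period 2, group 18) vs Ge (period 4, group 14): the stated order agrees with the simple trend.
(C) As (period 4, group 15) vs Se (period 4, group 16): the stated order contradicts the simple trend.
The exception is (C): Se (4p⁴) ionizes more easily than half-filled As (4p³).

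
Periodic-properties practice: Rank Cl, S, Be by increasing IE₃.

S < Cl < Be

The third ionization energy removes an electron from the +2 ion. For each element: Cl²⁺ still has 5 valence electrons; S²⁺ still has 4 valence electrons; Be²⁺ is the bare [He] core.
Pulling an electron out of a noble-gas core costs far more than removing a remaining valence electron, so Be sits at the high end of IE_3.
Valence configurations: Cl²⁺ [Ne]3s²3p³, S²⁺ [Ne]3s²3p².
The numbers (kJ/mol): Cl 3822, S 3357, Be 14849.
So the third ionization energies run S < Cl < Be.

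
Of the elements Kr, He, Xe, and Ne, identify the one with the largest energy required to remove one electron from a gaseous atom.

He

He is in period 1, group 18; Ne is in period 2, group 18; Kr is in period 4, group 18; Xe is in period 5, group 18.
IE₁ increases left→right with effective nuclear charge and decreases top→bottom as the valence shell moves farther out.
All are in group 18, so first ionization energy increases up the group.
The largest energy required to remove one electron from a gaseous atom among these belongs to He.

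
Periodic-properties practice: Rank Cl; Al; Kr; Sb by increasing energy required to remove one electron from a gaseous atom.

Al < Sb < Cl < Kr

Al is in period 3, group 13; Cl is in period 3, group 17; Kr is in period 4, group 18; Sb is in period 5, group 15.
Removing the outermost electron gets harder across a period and easier down a group.
Neither a single period nor a single group — weigh both effects.
Sb > Al: period and group pull opposite ways; the across-period shift dominates (831 vs 578 kJ/mol).
Cl > Sb: relative to Sb, both the across-period and down-group shifts push Cl's first ionization energy up.
Kr > Cl: the two effects oppose for this pair; the across-period effect wins (1351 vs 1251 kJ/mol).
Tabulated first ionization energy (kJ/mol): Al 578, Cl 1251, Kr 1351, Sb 831.
So from lowest to highest: Al < Sb < Cl < Kr.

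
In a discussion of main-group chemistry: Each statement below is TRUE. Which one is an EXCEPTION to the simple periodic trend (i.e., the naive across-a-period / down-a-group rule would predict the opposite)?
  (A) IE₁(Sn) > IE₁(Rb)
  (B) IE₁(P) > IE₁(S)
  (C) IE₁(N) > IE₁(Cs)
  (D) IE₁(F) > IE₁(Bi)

(B)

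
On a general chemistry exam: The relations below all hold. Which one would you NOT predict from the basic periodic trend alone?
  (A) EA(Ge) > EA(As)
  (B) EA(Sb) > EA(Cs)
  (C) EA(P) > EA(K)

The general trend: electron affinity increases across a period and decreases down a group.
(A) Ge (period 4, group 14) vs As (period 4, group 15): the stated order contradicts the simple trend.
(B) Sb (period 5, group 15) vs Cs (period 6, group 1): the stated order agrees with the simple trend.
(C) P (period 3, group 15) vs K (period 4, group 1): the stated order agrees with the simple trend.
The exception is (A): adding an electron to As's half-filled 4p³ is unfavourable, so Ge (4p²) has the more exothermic EA.

(A)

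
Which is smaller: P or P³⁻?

P

Forming P³⁻ adds 3 electrons to P. More electron–electron repulsion in the same shell, with unchanged nuclear charge, lets the cloud expand.
An anion is larger than its parent atom: P³⁻ > P.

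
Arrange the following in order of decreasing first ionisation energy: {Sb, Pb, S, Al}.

Al is in period 3, group 13; S is in period 3, group 16; Sb is in period 5, group 15; Pb is in period 6, group 14.
First ionization energy rises across a period (greater Z_eff holds electrons more tightly) and falls down a group (valence electrons are farther from the nucleus).
Neither a single period nor a single group — weigh both effects.
Pb > Al: period and group pull opposite ways; the across-period shift dominates (716 vs 578 kJ/mol).
Sb > Pb: both effects reinforce here, so Sb is clearly the higher of the two.
S > Sb: both effects reinforce here, so S is clearly the higher of the two.
For reference (kJ/mol): Al 578, S 1000, Sb 831, Pb 716.
So from highest to lowest: S > Sb > Pb > Al.

S > Sb > Pb > Al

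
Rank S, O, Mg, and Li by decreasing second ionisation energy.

IE_2 is the cost of taking one more electron from the +1 cation: S⁺ still has 5 valence electrons; O⁺ still has 5 valence electrons; Mg⁺ still has 1 valence electron; Li⁺ is the bare [He] core.
Breaking into a closed-shell core is much more expensive than removing a leftover valence electron — Li has the largest IE_2 here.
Valence configurations: S⁺ [Ne]3s²3p³, O⁺ [He]2s²2p³, Mg⁺ [Ne]3s¹.
The numbers (kJ/mol): S 2252, O 3388, Mg 1451, Li 7298.
Hence IE_2: Mg < S < O < Li.

Li > O > S > Mg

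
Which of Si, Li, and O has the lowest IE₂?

Consider each +1 ion: Si⁺ still has 3 valence electrons; Li⁺ is the bare [He] core; O⁺ still has 5 valence electrons.
Breaking into a closed-shell core is much more expensive than removing a leftover valence electron — Li has the largest IE_2 here.
Valence configurations: Si⁺ [Ne]3s²3p¹, O⁺ [He]2s²2p³.
Tabulated IE_2 (kJ/mol): Si 1577, Li 7298, O 3388.
Overall IE_2 order: Si < O < Li.

Si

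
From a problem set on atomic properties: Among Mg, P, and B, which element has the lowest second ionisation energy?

After 1 electron has been removed, what remains? Mg⁺ still has 1 valence electron; P⁺ still has 4 valence electrons; B⁺ still has 2 valence electrons.
All are still removing valence electrons, so compare the +1 ions as you would atoms: IE_2 generally rises across a period (higher Z_eff) and falls down a group (larger shell), subject to the usual subshell exceptions.
Valence configurations: Mg⁺ [Ne]3s¹, P⁺ [Ne]3s²3p², B⁺ [He]2s².
Approximate IE_2 values (kJ/mol): Mg 1451, P 1907, B 2427.
Hence IE_2: Mg < P < B.

Mg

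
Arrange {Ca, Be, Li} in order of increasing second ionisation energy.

Ca < Be < Li

After 1 electron has been removed, what remains? Ca⁺ still has 1 valence electron; Be⁺ still has 1 valence electron; Li⁺ is the bare [He] core.
Core electrons are held far more tightly than valence electrons, so Li tops the IE_2 order.
Valence configurations: Ca⁺ [Ar]4s¹, Be⁺ [He]2s¹.
Approximate IE_2 values (kJ/mol): Ca 1145, Be 1757, Li 7298.
Putting it together, IE_2: Ca < Be < Li.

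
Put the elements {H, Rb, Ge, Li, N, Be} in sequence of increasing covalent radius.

H, N, Be, Ge, Li, Rb

H is in period 1, group 1; Li is in period 2, group 1; Be is in period 2, group 2; N is in period 2, group 15; Ge is in period 4, group 14; Rb is in period 5, group 1.
Radius decreases left→right (rising Z_eff, same n) and increases top→bottom (higher n).
Neither a single period nor a single group — weigh both effects.
N > H: period and group pull opposite ways; the down-group shift dominates (71 vs 32 pm).
Be > N: both are in period 2; the period trend gives Be the larger value.
Ge > Be: the two effects oppose for this pair; the down-group effect wins (121 vs 102 pm).
Li > Ge: the two effects oppose for this pair; the across-period effect wins (133 vs 121 pm).
Rb > Li: they share group 1; the group trend gives Rb the larger value.
Approximate values (pm): H 32, Li 133, Be 102, N 71, Ge 121, Rb 210.
So from smallest to largest: H < N < Be < Ge < Li < Rb.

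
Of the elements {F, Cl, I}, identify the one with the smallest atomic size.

F is in period 2, group 17; Cl is in period 3, group 17; I is in period 5, group 17.
Moving right in a period, electrons are added to the same shell under a stronger nuclear pull, so atoms get smaller; moving down, a new shell is opened and atoms get larger.
All are in group 17, so atomic radius increases down the group.
The smallest atomic size among these belongs to F.

F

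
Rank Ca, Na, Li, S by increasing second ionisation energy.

After 1 electron has been removed, what remains? Ca⁺ still has 1 valence electron; Na⁺ is the bare [Ne] core; Li⁺ is the bare [He] core; S⁺ still has 5 valence electrons.
Breaking into a closed-shell core is much more expensive than removing a leftover valence electron — Na and Li have the largest IE_2 here.
Valence configurations: Ca⁺ [Ar]4s¹, S⁺ [Ne]3s²3p³.
The numbers (kJ/mol): Ca 1145, Na 4562, Li 7298, S 2252.
So the second ionization energies run Ca < S < Na < Li.

Ca, S, Na, Li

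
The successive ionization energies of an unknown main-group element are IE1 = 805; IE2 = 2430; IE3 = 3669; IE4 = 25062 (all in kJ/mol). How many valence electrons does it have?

Look for the largest jump between consecutive ionization energies: IE4/IE3 ≈ 6.8, far larger than any earlier ratio.
That jump marks the point where a core electron is being removed. So the atom has 3 valence electrons.

3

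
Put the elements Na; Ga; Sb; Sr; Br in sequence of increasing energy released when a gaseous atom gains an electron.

Sr < Ga < Na < Sb < Br

Na is in period 3, group 1; Ga is in period 4, group 13; Br is in period 4, group 17; Sr is in period 5, group 2; Sb is in period 5, group 15.
Atoms with high Z_eff and room in the valence shell (especially the halogens) have the most exothermic electron affinities.
Neither a single period nor a single group — weigh both effects.
Ga > Sr: relative to Sr, both the across-period and down-group shifts push Ga's electron affinity up.
Na > Ga: the two effects oppose for this pair; the down-group effect wins (53 vs 29 kJ/mol).
Sb > Na: period and group pull opposite ways; the across-period shift dominates (103 vs 53 kJ/mol).
Br > Sb: both effects reinforce here, so Br is clearly the higher of the two.
For reference (kJ/mol): Na 53, Ga 29, Br 325, Sr 5, Sb 103.
So from lowest to highest: Sr < Ga < Na < Sb < Br.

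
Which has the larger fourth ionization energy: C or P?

After 3 electrons have been removed, what remains? C³⁺ still has 1 valence electron; P³⁺ still has 2 valence electrons.
All are still removing valence electrons, so compare the +3 ions as you would atoms: IE_4 generally rises across a period (higher Z_eff) and falls down a group (larger shell), subject to the usual subshell exceptions.
Valence configurations: C³⁺ [He]2s¹, P³⁺ [Ne]3s².
Tabulated IE_4 (kJ/mol): C 6223, P 4964.
Putting it together, IE_4: P < C.

C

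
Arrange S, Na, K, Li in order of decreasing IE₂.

Li > Na > K > S

Consider each +1 ion: S⁺ still has 5 valence electrons; Na⁺ is the bare [Ne] core; K⁺ is the bare [Ar] core; Li⁺ is the bare [He] core.
Breaking into a closed-shell core is much more expensive than removing a leftover valence electron — K, Na and Li have the largest IE_2 here.
Approximate IE_2 values (kJ/mol): S 2252, Na 4562, K 3052, Li 7298.
Overall IE_2 order: S < K < Na < Li.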